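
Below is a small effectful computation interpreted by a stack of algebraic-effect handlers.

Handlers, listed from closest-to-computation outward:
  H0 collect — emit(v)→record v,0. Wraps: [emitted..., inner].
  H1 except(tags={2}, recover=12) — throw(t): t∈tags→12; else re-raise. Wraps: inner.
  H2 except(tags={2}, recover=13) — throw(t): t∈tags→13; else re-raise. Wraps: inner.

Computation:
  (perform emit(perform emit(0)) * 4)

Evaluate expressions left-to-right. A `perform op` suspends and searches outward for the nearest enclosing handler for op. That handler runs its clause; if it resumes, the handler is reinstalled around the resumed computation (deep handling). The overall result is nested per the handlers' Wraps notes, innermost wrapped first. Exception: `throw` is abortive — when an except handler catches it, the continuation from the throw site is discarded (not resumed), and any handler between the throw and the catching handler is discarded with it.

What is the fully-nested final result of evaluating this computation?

Working:
emit(0) @ H0 ⇒ out+=0
emit(0) @ H0 ⇒ out+=0
H0 returns [0, 0, 0]
H1 returns [0, 0, 0]
H2 returns [0, 0, 0]
= [0, 0, 0]

Answer: [0, 0, 0]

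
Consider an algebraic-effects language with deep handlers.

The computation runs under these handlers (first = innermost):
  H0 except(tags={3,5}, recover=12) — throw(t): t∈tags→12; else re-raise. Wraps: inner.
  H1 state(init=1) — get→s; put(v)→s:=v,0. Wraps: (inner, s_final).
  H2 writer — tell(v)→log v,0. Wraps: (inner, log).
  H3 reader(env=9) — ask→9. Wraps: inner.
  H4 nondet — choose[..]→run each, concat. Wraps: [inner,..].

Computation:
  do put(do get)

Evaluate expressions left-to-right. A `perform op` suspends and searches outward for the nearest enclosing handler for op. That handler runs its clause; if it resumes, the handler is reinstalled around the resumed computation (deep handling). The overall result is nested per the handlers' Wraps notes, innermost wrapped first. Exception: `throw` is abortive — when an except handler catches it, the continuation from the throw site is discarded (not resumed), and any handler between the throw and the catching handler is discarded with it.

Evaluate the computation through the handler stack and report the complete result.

Evaluation trace:
get @ H1 ⇒ 1
put(1) @ H1 ⇒ s:=1
H0 returns 0
H1 returns (0, 1)
H2 returns ((0, 1), ())
H3 returns ((0, 1), ())
H4 returns [((0, 1), ())]
= [((0, 1), ())]

Answer: [((0, 1), ())]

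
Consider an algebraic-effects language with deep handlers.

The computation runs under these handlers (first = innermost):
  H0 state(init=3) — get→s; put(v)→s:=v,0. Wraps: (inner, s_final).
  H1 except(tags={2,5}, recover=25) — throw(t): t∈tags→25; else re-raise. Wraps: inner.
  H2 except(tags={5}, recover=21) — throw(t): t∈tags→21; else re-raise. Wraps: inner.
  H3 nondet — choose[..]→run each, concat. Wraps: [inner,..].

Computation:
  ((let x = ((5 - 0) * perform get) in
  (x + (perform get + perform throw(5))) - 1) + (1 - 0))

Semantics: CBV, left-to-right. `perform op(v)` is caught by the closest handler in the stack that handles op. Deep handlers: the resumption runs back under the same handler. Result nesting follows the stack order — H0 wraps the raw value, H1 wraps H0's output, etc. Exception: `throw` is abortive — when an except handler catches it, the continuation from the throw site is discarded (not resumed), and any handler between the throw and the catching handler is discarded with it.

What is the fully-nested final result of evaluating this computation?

Working:
get @ H0 ⇒ 3
get @ H0 ⇒ 3
throw(5) @ H1 caught ⇒ 25
H2 returns 25
H3 returns [25]
= [25]

Answer: [25]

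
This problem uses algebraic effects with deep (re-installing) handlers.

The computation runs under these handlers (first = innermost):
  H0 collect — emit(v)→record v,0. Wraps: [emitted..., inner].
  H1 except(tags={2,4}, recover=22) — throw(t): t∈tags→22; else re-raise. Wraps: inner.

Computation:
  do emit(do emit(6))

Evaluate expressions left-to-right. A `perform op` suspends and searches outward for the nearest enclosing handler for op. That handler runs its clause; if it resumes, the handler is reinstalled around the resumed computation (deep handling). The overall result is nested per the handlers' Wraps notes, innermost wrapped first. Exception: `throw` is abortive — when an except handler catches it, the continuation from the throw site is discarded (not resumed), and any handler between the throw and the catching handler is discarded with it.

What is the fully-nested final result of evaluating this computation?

Step-by-step:
emit(6) @ H0 ⇒ out+=6
emit(0) @ H0 ⇒ out+=0
H0 returns [6, 0, 0]
H1 returns [6, 0, 0]
= [6, 0, 0]

Answer: [6, 0, 0]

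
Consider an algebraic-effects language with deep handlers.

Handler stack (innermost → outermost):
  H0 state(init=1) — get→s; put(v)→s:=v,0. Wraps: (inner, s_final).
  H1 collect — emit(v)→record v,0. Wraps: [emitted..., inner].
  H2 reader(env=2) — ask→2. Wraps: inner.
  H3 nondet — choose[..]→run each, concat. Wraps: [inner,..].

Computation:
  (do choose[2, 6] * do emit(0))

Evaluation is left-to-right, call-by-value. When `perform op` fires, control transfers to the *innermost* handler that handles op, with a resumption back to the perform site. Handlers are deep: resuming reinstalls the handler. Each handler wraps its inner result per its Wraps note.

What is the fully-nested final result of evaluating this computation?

Working:
choose[2, 6] @ H3
  branch[0] choose=2:
    emit(0) @ H1 ⇒ out+=0
    H0 returns (0, 1)
    H1 returns [0, (0, 1)]
    H2 returns [0, (0, 1)]
    H3 returns [[0, (0, 1)]]
  branch[1] choose=6:
    emit(0) @ H1 ⇒ out+=0
    H0 returns (0, 1)
    H1 returns [0, (0, 1)]
    H2 returns [0, (0, 1)]
    H3 returns [[0, (0, 1)]]
= [[0, (0, 1)], [0, (0, 1)]]

Answer: [[0, (0, 1)], [0, (0, 1)]]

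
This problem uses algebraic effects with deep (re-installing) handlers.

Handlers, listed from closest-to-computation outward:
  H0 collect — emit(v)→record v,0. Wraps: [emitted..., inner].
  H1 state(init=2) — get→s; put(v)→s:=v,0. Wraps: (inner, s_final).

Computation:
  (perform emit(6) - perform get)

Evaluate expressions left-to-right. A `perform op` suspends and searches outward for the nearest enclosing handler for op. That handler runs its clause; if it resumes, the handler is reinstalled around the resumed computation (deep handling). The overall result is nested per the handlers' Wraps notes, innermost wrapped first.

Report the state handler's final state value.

Step-by-step:
emit(6) @ H0 ⇒ out+=6
get @ H1 ⇒ 2
H0 returns [6, -2]
H1 returns ([6, -2], 2)
= ([6, -2], 2)

Answer: 2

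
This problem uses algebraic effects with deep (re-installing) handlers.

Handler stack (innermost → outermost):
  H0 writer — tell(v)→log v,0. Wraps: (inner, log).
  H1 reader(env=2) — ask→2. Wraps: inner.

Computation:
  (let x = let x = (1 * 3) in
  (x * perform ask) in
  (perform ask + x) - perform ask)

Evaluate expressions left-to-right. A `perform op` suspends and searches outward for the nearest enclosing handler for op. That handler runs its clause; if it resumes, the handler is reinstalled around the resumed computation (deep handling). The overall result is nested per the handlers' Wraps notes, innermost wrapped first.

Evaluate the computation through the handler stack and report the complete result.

Answer: (6, ())

Evaluation trace:
ask @ H1 ⇒ 2
ask @ H1 ⇒ 2
ask @ H1 ⇒ 2
H0 returns (6, ())
H1 returns (6, ())
= (6, ())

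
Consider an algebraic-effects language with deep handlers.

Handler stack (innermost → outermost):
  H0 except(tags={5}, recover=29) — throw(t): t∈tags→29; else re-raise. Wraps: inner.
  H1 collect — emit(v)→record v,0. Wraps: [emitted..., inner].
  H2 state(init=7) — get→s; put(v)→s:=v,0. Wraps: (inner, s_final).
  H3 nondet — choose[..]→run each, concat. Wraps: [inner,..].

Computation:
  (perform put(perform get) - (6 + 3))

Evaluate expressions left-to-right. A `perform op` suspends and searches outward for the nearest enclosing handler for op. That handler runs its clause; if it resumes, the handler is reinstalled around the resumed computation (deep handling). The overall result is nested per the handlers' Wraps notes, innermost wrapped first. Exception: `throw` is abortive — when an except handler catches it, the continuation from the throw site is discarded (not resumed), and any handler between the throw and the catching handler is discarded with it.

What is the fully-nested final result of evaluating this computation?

Working:
get @ H2 ⇒ 7
put(7) @ H2 ⇒ s:=7
H0 returns -9
H1 returns [-9]
H2 returns ([-9], 7)
H3 returns [([-9], 7)]
= [([-9], 7)]

Answer: [([-9], 7)]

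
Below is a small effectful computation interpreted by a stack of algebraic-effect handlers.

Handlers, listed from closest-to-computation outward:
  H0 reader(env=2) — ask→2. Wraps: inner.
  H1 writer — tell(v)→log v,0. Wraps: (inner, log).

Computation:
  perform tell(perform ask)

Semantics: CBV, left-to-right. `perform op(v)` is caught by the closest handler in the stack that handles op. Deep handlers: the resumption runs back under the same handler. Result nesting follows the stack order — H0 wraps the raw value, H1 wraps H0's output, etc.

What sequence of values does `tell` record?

Working:
ask @ H0 ⇒ 2
tell(2) @ H1 ⇒ log+=2
H0 returns 0
H1 returns (0, (2))
= (0, (2))

Answer: (2)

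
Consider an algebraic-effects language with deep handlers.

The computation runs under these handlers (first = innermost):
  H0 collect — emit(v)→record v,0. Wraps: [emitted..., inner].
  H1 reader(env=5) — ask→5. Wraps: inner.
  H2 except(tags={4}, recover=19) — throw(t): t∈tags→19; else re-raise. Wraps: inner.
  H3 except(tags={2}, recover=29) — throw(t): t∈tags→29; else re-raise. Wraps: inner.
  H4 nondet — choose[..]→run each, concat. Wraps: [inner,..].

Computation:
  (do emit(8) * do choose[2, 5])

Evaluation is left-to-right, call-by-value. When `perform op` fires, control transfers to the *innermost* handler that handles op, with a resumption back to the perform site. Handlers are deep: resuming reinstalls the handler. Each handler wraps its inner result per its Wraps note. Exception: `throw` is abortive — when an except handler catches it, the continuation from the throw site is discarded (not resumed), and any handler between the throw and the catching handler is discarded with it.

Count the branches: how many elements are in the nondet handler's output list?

Evaluation trace:
emit(8) @ H0 ⇒ out+=8
choose[2, 5] @ H4
  branch[0] choose=2:
    H0 returns [8, 0]
    H1 returns [8, 0]
    H2 returns [8, 0]
    H3 returns [8, 0]
    H4 returns [[8, 0]]
  branch[1] choose=5:
    H0 returns [8, 0]
    H1 returns [8, 0]
    H2 returns [8, 0]
    H3 returns [8, 0]
    H4 returns [[8, 0]]
= [[8, 0], [8, 0]]

Answer: 2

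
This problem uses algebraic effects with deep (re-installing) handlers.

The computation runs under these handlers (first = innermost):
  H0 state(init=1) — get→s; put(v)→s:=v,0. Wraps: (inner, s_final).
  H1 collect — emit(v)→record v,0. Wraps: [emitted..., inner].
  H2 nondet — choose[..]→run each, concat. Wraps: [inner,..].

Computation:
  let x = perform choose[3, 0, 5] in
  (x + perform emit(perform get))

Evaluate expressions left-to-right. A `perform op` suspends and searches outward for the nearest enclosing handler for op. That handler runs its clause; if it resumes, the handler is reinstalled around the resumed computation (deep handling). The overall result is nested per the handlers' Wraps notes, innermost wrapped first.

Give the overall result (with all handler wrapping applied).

Answer: [[1, (3, 1)], [1, (0, 1)], [1, (5, 1)]]

Working:
choose[3, 0, 5] @ H2
  branch[0] choose=3:
    get @ H0 ⇒ 1
    emit(1) @ H1 ⇒ out+=1
    H0 returns (3, 1)
    H1 returns [1, (3, 1)]
    H2 returns [[1, (3, 1)]]
  branch[1] choose=0:
    get @ H0 ⇒ 1
    emit(1) @ H1 ⇒ out+=1
    H0 returns (0, 1)
    H1 returns [1, (0, 1)]
    H2 returns [[1, (0, 1)]]
  branch[2] choose=5:
    get @ H0 ⇒ 1
    emit(1) @ H1 ⇒ out+=1
    H0 returns (5, 1)
    H1 returns [1, (5, 1)]
    H2 returns [[1, (5, 1)]]
= [[1, (3, 1)], [1, (0, 1)], [1, (5, 1)]]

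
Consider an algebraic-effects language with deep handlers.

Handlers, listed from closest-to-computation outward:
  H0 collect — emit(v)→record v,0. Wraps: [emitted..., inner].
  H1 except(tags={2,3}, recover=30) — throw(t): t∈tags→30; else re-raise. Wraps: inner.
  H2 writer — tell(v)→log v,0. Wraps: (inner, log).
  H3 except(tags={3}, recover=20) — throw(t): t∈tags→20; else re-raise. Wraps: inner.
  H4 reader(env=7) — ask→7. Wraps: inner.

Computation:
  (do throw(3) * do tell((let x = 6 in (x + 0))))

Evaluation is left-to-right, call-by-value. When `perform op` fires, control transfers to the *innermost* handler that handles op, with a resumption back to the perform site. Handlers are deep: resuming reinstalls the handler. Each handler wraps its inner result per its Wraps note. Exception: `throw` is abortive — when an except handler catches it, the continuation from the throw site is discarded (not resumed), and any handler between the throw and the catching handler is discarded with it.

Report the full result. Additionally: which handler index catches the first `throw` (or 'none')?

Step-by-step:
throw(3) @ H1 caught ⇒ 30
H2 returns (30, ())
H3 returns (30, ())
H4 returns (30, ())
= (30, ())

Answer: (30, ()) ; first throw caught by: H1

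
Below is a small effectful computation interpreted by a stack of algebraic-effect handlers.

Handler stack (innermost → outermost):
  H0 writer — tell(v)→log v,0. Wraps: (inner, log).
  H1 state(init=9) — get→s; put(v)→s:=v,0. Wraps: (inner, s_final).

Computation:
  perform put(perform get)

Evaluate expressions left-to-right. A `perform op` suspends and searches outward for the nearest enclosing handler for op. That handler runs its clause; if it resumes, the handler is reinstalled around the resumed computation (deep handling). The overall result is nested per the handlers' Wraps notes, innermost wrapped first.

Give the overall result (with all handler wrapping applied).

Answer: ((0, ()), 9)

Working:
get @ H1 ⇒ 9
put(9) @ H1 ⇒ s:=9
H0 returns (0, ())
H1 returns ((0, ()), 9)
= ((0, ()), 9)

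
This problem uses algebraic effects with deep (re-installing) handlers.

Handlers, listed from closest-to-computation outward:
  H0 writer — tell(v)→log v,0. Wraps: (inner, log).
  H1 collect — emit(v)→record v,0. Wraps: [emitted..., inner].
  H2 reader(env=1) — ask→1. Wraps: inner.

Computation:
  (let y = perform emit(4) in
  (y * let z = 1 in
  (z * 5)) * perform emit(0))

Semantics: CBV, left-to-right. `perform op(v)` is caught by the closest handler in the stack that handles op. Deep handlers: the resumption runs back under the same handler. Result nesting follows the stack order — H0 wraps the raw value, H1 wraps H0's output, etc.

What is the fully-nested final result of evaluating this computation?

Answer: [4, 0, (0, ())]

Step-by-step:
emit(4) @ H1 ⇒ out+=4
emit(0) @ H1 ⇒ out+=0
H0 returns (0, ())
H1 returns [4, 0, (0, ())]
H2 returns [4, 0, (0, ())]
= [4, 0, (0, ())]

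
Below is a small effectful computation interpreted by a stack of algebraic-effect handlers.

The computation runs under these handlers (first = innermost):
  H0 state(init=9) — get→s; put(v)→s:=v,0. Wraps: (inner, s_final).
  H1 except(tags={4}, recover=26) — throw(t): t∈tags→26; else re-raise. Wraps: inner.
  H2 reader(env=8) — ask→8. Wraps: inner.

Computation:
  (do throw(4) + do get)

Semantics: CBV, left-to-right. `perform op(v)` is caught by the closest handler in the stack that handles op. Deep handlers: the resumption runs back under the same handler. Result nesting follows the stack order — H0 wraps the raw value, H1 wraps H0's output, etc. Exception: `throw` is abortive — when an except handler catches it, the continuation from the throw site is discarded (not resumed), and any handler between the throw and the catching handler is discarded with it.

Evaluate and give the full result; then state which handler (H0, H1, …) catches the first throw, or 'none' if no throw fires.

Answer: 26 ; first throw caught by: H1

Working:
throw(4) @ H1 caught ⇒ 26
H2 returns 26
= 26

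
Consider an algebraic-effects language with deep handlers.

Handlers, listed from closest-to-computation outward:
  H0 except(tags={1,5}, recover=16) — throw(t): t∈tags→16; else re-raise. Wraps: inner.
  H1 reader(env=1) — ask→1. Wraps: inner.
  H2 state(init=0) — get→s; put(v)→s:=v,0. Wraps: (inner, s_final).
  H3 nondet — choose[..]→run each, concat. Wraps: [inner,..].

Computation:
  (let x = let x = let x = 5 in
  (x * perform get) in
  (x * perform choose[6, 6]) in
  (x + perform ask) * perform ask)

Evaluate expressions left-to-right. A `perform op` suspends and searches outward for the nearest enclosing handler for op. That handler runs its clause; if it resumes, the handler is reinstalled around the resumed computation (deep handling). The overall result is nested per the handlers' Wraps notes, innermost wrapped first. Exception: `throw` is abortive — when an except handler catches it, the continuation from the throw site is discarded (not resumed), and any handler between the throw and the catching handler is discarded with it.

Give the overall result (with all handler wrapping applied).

Answer: [(1, 0), (1, 0)]

Step-by-step:
get @ H2 ⇒ 0
choose[6, 6] @ H3
  branch[0] choose=6:
    ask @ H1 ⇒ 1
    ask @ H1 ⇒ 1
    H0 returns 1
    H1 returns 1
    H2 returns (1, 0)
    H3 returns [(1, 0)]
  branch[1] choose=6:
    ask @ H1 ⇒ 1
    ask @ H1 ⇒ 1
    H0 returns 1
    H1 returns 1
    H2 returns (1, 0)
    H3 returns [(1, 0)]
= [(1, 0), (1, 0)]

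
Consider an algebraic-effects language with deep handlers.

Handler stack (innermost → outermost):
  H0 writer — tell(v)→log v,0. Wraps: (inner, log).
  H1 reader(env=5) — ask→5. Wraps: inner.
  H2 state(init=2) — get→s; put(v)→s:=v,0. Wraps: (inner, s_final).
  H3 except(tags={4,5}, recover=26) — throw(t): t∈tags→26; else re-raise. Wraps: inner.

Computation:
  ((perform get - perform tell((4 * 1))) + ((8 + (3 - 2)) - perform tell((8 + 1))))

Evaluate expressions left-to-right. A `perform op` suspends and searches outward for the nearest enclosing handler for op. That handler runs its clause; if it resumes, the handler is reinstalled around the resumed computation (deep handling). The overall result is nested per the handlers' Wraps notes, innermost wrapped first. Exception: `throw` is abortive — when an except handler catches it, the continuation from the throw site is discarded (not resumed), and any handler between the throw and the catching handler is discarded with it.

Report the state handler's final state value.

Answer: 2

Step-by-step:
get @ H2 ⇒ 2
tell(4) @ H0 ⇒ log+=4
tell(9) @ H0 ⇒ log+=9
H0 returns (11, (4, 9))
H1 returns (11, (4, 9))
H2 returns ((11, (4, 9)), 2)
H3 returns ((11, (4, 9)), 2)
= ((11, (4, 9)), 2)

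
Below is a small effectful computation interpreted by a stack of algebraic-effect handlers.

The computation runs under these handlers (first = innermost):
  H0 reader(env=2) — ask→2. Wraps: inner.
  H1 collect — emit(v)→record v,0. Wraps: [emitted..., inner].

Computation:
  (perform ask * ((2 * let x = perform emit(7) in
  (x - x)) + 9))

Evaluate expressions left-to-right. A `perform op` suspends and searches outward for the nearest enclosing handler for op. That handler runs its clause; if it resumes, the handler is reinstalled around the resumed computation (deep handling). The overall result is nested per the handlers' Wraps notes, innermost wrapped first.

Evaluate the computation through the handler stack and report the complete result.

Answer: [7, 18]

Working:
ask @ H0 ⇒ 2
emit(7) @ H1 ⇒ out+=7
H0 returns 18
H1 returns [7, 18]
= [7, 18]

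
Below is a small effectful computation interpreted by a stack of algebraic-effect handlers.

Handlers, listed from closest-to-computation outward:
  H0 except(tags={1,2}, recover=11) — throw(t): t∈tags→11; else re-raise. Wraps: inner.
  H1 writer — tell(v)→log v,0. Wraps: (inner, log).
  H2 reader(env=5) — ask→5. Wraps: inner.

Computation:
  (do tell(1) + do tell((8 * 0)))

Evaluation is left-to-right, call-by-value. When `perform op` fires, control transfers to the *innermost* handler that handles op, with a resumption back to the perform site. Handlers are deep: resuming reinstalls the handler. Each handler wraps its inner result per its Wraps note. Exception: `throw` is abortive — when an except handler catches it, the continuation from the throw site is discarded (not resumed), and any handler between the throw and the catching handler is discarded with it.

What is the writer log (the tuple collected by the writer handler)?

Answer: (1, 0)

Working:
tell(1) @ H1 ⇒ log+=1
tell(0) @ H1 ⇒ log+=0
H0 returns 0
H1 returns (0, (1, 0))
H2 returns (0, (1, 0))
= (0, (1, 0))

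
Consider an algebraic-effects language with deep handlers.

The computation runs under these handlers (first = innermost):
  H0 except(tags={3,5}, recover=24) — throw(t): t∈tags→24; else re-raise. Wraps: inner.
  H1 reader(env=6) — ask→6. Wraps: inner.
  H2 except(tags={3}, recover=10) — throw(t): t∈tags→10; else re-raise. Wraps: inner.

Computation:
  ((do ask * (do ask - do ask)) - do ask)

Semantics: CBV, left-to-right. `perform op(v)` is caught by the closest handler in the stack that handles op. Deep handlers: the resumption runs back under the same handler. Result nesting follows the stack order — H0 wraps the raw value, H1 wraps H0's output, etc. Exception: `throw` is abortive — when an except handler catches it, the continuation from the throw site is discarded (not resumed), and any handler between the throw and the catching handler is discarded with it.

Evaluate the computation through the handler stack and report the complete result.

Answer: -6

Evaluation trace:
ask @ H1 ⇒ 6
ask @ H1 ⇒ 6
ask @ H1 ⇒ 6
ask @ H1 ⇒ 6
H0 returns -6
H1 returns -6
H2 returns -6
= -6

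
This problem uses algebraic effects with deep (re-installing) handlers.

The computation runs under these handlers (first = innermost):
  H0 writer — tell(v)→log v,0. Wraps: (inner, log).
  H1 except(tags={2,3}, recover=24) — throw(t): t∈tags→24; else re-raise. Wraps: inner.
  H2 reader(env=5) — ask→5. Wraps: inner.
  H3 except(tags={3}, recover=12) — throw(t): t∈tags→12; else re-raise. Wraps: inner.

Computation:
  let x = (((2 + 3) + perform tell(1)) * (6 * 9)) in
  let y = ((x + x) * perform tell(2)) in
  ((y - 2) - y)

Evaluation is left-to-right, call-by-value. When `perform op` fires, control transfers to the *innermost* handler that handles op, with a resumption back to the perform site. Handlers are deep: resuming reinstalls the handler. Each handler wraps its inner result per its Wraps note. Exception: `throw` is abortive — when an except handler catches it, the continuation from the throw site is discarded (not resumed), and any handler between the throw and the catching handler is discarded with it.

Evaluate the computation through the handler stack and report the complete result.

Step-by-step:
tell(1) @ H0 ⇒ log+=1
tell(2) @ H0 ⇒ log+=2
H0 returns (-2, (1, 2))
H1 returns (-2, (1, 2))
H2 returns (-2, (1, 2))
H3 returns (-2, (1, 2))
= (-2, (1, 2))

Answer: (-2, (1, 2))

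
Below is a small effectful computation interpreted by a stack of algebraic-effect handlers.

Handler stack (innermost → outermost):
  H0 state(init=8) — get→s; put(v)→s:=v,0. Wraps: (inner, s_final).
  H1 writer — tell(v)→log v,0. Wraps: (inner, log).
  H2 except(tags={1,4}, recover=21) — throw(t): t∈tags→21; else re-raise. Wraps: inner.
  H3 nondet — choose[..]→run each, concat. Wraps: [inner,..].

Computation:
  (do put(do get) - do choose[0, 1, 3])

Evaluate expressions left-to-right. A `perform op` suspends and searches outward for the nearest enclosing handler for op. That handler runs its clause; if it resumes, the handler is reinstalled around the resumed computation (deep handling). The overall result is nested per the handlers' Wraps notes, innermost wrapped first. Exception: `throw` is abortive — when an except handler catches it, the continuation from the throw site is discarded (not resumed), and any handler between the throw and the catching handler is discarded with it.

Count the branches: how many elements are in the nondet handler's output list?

Answer: 3

Evaluation trace:
get @ H0 ⇒ 8
put(8) @ H0 ⇒ s:=8
choose[0, 1, 3] @ H3
  branch[0] choose=0:
    H0 returns (0, 8)
    H1 returns ((0, 8), ())
    H2 returns ((0, 8), ())
    H3 returns [((0, 8), ())]
  branch[1] choose=1:
    H0 returns (-1, 8)
    H1 returns ((-1, 8), ())
    H2 returns ((-1, 8), ())
    H3 returns [((-1, 8), ())]
  branch[2] choose=3:
    H0 returns (-3, 8)
    H1 returns ((-3, 8), ())
    H2 returns ((-3, 8), ())
    H3 returns [((-3, 8), ())]
= [((0, 8), ()), ((-1, 8), ()), ((-3, 8), ())]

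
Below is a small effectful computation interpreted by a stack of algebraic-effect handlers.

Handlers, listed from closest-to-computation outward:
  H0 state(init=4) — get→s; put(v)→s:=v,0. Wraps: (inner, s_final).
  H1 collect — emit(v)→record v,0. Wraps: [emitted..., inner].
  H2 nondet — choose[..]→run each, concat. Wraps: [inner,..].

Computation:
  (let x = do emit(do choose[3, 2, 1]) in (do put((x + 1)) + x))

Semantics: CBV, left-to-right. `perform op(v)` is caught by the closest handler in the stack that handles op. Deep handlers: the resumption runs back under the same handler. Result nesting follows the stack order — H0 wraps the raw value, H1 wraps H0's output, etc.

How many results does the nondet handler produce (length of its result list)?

Answer: 3

Step-by-step:
choose[3, 2, 1] @ H2
  branch[0] choose=3:
    emit(3) @ H1 ⇒ out+=3
    put(1) @ H0 ⇒ s:=1
    H0 returns (0, 1)
    H1 returns [3, (0, 1)]
    H2 returns [[3, (0, 1)]]
  branch[1] choose=2:
    emit(2) @ H1 ⇒ out+=2
    put(1) @ H0 ⇒ s:=1
    H0 returns (0, 1)
    H1 returns [2, (0, 1)]
    H2 returns [[2, (0, 1)]]
  branch[2] choose=1:
    emit(1) @ H1 ⇒ out+=1
    put(1) @ H0 ⇒ s:=1
    H0 returns (0, 1)
    H1 returns [1, (0, 1)]
    H2 returns [[1, (0, 1)]]
= [[3, (0, 1)], [2, (0, 1)], [1, (0, 1)]]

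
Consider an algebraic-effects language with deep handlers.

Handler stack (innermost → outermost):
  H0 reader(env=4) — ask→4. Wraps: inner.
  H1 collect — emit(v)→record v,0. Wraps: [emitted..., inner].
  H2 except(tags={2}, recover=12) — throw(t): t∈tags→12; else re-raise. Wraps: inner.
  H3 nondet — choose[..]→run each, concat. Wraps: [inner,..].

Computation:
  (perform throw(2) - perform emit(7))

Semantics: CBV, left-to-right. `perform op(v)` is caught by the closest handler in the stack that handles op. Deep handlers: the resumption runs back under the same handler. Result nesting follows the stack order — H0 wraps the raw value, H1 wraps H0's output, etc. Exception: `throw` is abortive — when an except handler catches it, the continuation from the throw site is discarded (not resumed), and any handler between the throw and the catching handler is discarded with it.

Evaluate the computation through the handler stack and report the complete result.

Evaluation trace:
throw(2) @ H2 caught ⇒ 12
H3 returns [12]
= [12]

Answer: [12]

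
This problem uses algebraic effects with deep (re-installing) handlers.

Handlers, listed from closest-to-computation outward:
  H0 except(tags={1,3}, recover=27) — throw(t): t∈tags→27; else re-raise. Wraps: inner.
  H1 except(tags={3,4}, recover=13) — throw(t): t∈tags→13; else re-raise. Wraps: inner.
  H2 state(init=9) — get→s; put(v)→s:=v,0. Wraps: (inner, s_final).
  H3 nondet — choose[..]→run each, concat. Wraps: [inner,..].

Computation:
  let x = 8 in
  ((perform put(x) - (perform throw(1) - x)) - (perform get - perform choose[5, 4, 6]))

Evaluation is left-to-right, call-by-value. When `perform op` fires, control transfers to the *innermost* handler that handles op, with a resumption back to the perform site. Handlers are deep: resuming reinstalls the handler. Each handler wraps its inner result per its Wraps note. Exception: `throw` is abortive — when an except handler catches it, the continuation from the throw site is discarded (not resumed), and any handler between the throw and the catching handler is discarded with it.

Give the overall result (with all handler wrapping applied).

Answer: [(27, 8)]

Step-by-step:
put(8) @ H2 ⇒ s:=8
throw(1) @ H0 caught ⇒ 27
H1 returns 27
H2 returns (27, 8)
H3 returns [(27, 8)]
= [(27, 8)]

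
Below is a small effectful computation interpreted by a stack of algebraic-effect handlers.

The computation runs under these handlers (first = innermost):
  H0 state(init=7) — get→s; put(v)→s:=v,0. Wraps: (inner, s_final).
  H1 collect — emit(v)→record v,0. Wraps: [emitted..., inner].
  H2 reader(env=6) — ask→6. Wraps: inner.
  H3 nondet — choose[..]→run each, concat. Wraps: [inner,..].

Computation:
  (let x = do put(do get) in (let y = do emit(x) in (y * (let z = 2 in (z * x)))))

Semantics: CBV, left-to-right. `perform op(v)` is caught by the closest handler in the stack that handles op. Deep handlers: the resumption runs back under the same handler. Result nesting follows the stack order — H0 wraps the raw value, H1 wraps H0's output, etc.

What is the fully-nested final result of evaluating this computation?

Answer: [[0, (0, 7)]]

Step-by-step:
get @ H0 ⇒ 7
put(7) @ H0 ⇒ s:=7
emit(0) @ H1 ⇒ out+=0
H0 returns (0, 7)
H1 returns [0, (0, 7)]
H2 returns [0, (0, 7)]
H3 returns [[0, (0, 7)]]
= [[0, (0, 7)]]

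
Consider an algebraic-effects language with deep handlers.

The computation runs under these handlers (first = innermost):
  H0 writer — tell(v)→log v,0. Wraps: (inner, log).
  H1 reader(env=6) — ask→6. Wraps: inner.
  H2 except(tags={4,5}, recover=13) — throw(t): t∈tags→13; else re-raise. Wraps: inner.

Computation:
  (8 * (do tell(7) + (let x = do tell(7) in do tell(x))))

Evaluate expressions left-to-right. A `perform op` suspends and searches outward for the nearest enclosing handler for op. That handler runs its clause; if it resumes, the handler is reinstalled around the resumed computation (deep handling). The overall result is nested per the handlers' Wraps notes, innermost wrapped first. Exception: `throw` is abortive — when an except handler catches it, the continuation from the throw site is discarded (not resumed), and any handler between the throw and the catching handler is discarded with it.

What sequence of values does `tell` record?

Answer: (7, 7, 0)

Working:
tell(7) @ H0 ⇒ log+=7
tell(7) @ H0 ⇒ log+=7
tell(0) @ H0 ⇒ log+=0
H0 returns (0, (7, 7, 0))
H1 returns (0, (7, 7, 0))
H2 returns (0, (7, 7, 0))
= (0, (7, 7, 0))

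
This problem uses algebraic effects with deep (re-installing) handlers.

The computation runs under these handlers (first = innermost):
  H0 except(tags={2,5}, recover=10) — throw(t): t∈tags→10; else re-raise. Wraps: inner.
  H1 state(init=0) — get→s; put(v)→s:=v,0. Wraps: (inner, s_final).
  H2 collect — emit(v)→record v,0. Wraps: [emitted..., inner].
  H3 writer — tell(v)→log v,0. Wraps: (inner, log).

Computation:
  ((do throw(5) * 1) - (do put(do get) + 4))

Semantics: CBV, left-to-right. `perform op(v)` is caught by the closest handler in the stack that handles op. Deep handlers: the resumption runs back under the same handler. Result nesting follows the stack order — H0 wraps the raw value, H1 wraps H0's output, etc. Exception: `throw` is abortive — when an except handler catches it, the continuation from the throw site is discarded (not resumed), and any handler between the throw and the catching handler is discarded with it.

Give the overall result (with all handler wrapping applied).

Evaluation trace:
throw(5) @ H0 caught ⇒ 10
H1 returns (10, 0)
H2 returns [(10, 0)]
H3 returns ([(10, 0)], ())
= ([(10, 0)], ())

Answer: ([(10, 0)], ())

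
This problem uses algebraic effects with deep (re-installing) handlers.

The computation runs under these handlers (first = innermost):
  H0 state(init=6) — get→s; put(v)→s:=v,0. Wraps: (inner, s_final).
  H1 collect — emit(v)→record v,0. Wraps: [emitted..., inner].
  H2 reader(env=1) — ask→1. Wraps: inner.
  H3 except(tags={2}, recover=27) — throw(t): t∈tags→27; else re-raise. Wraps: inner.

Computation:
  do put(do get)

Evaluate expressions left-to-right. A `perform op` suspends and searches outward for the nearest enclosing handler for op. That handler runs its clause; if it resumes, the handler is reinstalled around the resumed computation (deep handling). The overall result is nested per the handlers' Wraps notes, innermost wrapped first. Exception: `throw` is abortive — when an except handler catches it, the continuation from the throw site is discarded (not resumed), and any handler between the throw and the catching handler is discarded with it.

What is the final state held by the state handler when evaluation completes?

Answer: 6

Step-by-step:
get @ H0 ⇒ 6
put(6) @ H0 ⇒ s:=6
H0 returns (0, 6)
H1 returns [(0, 6)]
H2 returns [(0, 6)]
H3 returns [(0, 6)]
= [(0, 6)]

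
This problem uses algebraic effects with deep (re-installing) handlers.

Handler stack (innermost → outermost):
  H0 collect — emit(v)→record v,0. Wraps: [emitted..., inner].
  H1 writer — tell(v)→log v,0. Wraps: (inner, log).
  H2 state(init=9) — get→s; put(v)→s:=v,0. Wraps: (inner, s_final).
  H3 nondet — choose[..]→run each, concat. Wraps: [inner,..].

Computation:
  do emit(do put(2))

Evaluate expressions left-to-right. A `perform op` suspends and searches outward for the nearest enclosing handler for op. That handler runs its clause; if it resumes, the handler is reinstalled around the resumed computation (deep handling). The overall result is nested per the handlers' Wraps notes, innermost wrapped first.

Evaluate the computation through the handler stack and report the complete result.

Step-by-step:
put(2) @ H2 ⇒ s:=2
emit(0) @ H0 ⇒ out+=0
H0 returns [0, 0]
H1 returns ([0, 0], ())
H2 returns (([0, 0], ()), 2)
H3 returns [(([0, 0], ()), 2)]
= [(([0, 0], ()), 2)]

Answer: [(([0, 0], ()), 2)]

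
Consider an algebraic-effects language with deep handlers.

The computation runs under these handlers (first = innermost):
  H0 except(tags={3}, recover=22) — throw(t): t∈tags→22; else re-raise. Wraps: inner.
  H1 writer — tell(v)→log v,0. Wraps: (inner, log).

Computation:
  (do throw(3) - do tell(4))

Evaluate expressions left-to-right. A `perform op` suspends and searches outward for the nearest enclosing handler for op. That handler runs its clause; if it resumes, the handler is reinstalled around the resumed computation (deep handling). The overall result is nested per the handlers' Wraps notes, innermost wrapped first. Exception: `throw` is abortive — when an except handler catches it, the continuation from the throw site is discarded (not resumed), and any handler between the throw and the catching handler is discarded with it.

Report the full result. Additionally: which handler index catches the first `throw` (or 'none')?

Working:
throw(3) @ H0 caught ⇒ 22
H1 returns (22, ())
= (22, ())

Answer: (22, ()) ; first throw caught by: H0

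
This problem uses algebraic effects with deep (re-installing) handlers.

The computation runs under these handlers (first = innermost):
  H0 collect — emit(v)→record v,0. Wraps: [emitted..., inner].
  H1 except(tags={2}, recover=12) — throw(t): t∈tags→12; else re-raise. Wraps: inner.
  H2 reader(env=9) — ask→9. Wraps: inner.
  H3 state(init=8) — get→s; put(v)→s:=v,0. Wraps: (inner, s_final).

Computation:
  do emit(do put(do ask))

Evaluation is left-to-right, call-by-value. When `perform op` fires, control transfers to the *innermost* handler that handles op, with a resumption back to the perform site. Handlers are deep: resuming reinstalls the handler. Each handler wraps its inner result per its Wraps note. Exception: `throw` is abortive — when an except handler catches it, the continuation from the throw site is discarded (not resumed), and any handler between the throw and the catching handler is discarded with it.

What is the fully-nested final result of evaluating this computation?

Evaluation trace:
ask @ H2 ⇒ 9
put(9) @ H3 ⇒ s:=9
emit(0) @ H0 ⇒ out+=0
H0 returns [0, 0]
H1 returns [0, 0]
H2 returns [0, 0]
H3 returns ([0, 0], 9)
= ([0, 0], 9)

Answer: ([0, 0], 9)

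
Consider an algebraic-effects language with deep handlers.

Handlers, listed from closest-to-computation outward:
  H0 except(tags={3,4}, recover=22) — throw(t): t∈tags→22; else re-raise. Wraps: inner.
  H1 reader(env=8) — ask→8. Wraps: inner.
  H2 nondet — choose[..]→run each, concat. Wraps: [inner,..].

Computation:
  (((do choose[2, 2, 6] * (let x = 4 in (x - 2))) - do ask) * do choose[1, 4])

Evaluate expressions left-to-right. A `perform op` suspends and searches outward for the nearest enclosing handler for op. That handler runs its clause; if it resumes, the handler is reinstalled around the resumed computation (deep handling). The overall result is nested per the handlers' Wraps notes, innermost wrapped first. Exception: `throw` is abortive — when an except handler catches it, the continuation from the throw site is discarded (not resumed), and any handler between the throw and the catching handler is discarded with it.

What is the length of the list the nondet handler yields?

Answer: 6

Step-by-step:
choose[2, 2, 6] @ H2
  branch[0] choose=2:
    ask @ H1 ⇒ 8
    choose[1, 4] @ H2
      branch[0] choose=1:
        H0 returns -4
        H1 returns -4
        H2 returns [-4]
      branch[1] choose=4:
        H0 returns -16
        H1 returns -16
        H2 returns [-16]
  branch[1] choose=2:
    ask @ H1 ⇒ 8
    choose[1, 4] @ H2
      branch[0] choose=1:
        H0 returns -4
        H1 returns -4
        H2 returns [-4]
      branch[1] choose=4:
        H0 returns -16
        H1 returns -16
        H2 returns [-16]
  branch[2] choose=6:
    ask @ H1 ⇒ 8
    choose[1, 4] @ H2
      branch[0] choose=1:
        H0 returns 4
        H1 returns 4
        H2 returns [4]
      branch[1] choose=4:
        H0 returns 16
        H1 returns 16
        H2 returns [16]
= [-4, -16, -4, -16, 4, 16]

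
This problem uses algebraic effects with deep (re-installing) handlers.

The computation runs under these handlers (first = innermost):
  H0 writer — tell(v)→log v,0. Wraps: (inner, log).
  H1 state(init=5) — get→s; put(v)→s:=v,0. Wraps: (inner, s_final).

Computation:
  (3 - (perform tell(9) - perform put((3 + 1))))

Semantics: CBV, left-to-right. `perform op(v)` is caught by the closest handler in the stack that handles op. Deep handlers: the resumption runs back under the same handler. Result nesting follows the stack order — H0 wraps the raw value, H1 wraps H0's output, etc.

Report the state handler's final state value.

Answer: 4

Step-by-step:
tell(9) @ H0 ⇒ log+=9
put(4) @ H1 ⇒ s:=4
H0 returns (3, (9))
H1 returns ((3, (9)), 4)
= ((3, (9)), 4)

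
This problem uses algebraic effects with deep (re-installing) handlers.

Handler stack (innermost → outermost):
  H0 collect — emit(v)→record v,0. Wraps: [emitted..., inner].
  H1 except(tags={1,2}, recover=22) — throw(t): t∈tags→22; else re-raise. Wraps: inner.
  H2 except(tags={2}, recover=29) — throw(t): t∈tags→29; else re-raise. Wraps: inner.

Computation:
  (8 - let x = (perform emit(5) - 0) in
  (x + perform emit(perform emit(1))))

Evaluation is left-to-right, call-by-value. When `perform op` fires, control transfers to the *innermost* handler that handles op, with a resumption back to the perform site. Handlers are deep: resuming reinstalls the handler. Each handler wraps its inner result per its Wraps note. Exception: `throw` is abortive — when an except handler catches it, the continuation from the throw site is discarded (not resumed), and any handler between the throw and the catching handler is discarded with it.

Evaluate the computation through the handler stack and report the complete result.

Answer: [5, 1, 0, 8]

Working:
emit(5) @ H0 ⇒ out+=5
emit(1) @ H0 ⇒ out+=1
emit(0) @ H0 ⇒ out+=0
H0 returns [5, 1, 0, 8]
H1 returns [5, 1, 0, 8]
H2 returns [5, 1, 0, 8]
= [5, 1, 0, 8]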